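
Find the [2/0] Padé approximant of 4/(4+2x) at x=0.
x**2/4 - x/2 + 1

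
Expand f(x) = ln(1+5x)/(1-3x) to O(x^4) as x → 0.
5*x + 5*x**2/2 + 295*x**3/6 + O(x**4)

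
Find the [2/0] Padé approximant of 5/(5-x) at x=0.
x**2/25 + x/5 + 1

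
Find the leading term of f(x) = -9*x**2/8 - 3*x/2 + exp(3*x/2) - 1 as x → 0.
9*x**3/16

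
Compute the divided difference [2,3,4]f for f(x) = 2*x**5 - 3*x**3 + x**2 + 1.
544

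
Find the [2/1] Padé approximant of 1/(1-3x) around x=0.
1/(1 - 3*x)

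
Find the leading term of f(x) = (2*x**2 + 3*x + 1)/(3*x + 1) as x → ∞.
2*x/3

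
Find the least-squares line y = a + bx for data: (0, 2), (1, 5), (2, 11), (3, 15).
a = 3/2, b = 9/2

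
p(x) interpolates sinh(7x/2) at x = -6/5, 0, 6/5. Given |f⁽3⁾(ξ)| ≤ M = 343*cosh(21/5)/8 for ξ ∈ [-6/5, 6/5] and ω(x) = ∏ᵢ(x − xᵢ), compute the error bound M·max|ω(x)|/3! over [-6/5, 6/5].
343*sqrt(3)*cosh(21/5)/125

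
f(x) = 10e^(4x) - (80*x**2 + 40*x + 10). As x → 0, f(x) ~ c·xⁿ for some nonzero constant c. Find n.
3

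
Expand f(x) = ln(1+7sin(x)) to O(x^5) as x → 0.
7*x - 49*x**2/2 + 679*x**3/6 - 7105*x**4/12 + O(x**5)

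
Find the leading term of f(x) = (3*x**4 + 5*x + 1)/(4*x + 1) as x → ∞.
3*x**3/4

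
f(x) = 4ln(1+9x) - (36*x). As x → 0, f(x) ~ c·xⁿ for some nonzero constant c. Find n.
2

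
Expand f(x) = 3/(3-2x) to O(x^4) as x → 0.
1 + 2*x/3 + 4*x**2/9 + 8*x**3/27 + O(x**4)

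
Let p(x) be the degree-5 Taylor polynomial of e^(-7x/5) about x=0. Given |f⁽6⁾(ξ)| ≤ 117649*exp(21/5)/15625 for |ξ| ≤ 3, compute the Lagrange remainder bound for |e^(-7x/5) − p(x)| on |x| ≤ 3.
9529569*exp(21/5)/1250000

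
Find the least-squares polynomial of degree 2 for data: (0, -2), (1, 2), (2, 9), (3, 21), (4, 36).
-68/35 + (25/14)x + (27/14)x²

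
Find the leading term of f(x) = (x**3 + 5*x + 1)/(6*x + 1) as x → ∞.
x**2/6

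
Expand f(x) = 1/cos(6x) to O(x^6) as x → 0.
1 + 18*x**2 + 270*x**4 + O(x**6)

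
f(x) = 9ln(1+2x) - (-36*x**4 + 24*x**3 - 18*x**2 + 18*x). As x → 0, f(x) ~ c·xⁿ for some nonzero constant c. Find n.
5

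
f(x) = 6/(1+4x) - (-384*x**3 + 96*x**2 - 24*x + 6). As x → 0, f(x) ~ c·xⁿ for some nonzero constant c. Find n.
4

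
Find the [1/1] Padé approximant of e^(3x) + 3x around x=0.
(21*x/4 + 1)/(1 - 3*x/4)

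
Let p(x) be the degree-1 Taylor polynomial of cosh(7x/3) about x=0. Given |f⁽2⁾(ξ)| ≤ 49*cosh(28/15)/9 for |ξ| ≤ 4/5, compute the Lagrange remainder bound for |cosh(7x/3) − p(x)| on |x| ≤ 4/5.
392*cosh(28/15)/225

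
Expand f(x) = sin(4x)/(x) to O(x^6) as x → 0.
4 - 32*x**2/3 + 128*x**4/15 + O(x**6)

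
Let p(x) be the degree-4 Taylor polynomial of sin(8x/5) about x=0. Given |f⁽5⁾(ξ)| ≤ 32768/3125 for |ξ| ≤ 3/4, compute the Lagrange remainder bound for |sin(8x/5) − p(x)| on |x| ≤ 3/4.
324/15625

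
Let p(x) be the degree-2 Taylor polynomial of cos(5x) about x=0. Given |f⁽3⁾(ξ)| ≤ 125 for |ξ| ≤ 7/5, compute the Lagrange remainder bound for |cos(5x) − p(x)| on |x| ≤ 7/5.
343/6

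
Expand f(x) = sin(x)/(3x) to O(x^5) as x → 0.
1/3 - x**2/18 + x**4/360 + O(x**5)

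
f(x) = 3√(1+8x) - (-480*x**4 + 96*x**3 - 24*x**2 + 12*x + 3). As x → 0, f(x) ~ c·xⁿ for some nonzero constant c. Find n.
5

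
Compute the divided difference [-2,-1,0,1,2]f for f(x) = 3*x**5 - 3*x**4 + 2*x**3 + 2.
-3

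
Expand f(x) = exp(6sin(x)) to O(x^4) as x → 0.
1 + 6*x + 18*x**2 + 35*x**3 + O(x**4)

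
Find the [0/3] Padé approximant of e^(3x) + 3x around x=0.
1/(-333*x**3/2 + 63*x**2/2 - 6*x + 1)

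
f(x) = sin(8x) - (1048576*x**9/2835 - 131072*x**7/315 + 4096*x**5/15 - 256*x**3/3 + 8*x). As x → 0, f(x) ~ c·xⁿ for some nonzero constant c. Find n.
11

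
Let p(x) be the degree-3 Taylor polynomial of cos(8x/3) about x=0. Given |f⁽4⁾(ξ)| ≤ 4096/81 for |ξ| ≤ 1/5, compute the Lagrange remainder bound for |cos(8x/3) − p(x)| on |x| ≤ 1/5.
512/151875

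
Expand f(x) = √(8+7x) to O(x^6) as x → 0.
2*sqrt(2) + 7*sqrt(2)*x/8 - 49*sqrt(2)*x**2/256 + 343*sqrt(2)*x**3/4096 - 12005*sqrt(2)*x**4/262144 + 117649*sqrt(2)*x**5/4194304 + O(x**6)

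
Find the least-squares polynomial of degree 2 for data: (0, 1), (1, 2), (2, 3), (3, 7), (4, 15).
10/7 + (-109/70)x + (17/14)x²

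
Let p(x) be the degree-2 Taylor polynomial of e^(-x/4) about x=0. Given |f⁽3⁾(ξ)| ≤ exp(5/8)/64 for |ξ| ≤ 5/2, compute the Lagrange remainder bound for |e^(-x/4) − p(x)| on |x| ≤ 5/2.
125*exp(5/8)/3072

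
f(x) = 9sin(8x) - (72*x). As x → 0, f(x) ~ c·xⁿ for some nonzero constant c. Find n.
3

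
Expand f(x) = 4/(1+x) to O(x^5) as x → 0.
4 - 4*x + 4*x**2 - 4*x**3 + 4*x**4 + O(x**5)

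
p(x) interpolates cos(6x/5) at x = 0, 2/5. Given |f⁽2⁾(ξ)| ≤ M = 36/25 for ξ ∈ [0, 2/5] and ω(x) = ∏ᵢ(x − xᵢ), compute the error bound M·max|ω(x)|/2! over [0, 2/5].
18/625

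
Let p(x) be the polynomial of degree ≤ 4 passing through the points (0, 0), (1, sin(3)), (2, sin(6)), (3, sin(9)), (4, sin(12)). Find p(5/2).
45*sin(6)/64 - 5*sin(3)/32 - 5*sin(12)/128 + 15*sin(9)/32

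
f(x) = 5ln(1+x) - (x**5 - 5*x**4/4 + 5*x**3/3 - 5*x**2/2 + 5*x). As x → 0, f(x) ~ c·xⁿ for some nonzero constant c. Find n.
6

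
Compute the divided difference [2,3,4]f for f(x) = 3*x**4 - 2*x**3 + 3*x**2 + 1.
150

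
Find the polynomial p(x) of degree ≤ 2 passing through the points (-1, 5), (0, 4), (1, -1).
-2*x**2 - 3*x + 4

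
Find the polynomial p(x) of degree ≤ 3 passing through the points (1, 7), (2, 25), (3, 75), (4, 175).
3*x**3 - 2*x**2 + 3*x + 3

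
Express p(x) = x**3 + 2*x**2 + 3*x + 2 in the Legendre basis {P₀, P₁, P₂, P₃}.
(8/3)P₀ + (18/5)P₁ + (4/3)P₂ + (2/5)P₃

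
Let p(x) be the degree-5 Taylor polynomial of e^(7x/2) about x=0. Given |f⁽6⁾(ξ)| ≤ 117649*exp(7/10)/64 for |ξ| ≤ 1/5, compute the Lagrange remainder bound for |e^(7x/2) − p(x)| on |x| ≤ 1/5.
117649*exp(7/10)/720000000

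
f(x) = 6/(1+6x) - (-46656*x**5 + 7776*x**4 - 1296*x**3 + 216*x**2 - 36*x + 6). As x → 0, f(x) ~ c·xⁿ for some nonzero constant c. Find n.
6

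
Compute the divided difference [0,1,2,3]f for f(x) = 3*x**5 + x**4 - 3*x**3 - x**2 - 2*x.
78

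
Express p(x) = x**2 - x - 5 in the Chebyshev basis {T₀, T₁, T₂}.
(-9/2)T₀ - T₁ + (1/2)T₂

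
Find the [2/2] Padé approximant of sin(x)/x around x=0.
(1 - 7*x**2/60)/(x**2/20 + 1)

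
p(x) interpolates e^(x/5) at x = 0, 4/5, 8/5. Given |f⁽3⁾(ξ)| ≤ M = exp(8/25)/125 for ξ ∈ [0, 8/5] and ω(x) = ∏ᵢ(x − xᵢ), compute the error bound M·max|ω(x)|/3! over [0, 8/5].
64*sqrt(3)*exp(8/25)/421875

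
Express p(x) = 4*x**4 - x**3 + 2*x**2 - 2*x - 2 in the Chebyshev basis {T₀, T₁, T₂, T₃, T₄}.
(1/2)T₀ + (-11/4)T₁ + (3)T₂ + (-1/4)T₃ + (1/2)T₄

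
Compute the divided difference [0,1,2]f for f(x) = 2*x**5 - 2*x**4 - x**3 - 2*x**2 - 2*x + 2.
11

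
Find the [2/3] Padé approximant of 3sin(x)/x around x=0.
(3 - 7*x**2/20)/(x**2/20 + 1)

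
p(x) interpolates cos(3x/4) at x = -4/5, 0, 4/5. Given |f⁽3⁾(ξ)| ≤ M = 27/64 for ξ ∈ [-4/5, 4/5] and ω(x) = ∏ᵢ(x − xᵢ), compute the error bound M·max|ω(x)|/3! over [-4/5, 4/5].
sqrt(3)/125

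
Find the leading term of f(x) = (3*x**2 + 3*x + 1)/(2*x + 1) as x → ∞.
3*x/2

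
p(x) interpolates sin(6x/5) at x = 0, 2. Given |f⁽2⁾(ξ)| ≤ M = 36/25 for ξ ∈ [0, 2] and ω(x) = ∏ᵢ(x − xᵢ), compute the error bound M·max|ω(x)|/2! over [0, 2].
18/25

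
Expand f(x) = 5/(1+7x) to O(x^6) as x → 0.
5 - 35*x + 245*x**2 - 1715*x**3 + 12005*x**4 - 84035*x**5 + O(x**6)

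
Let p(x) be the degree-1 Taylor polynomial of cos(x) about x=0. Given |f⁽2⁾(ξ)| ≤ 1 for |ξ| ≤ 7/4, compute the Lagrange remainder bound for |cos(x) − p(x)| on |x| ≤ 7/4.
49/32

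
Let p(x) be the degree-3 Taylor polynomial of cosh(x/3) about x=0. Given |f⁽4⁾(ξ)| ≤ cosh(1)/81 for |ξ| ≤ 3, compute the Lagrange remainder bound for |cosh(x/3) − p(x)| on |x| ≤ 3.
cosh(1)/24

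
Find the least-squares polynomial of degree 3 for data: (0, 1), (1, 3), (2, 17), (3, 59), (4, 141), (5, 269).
85/63 + (-584/189)x + (227/126)x² + (103/54)x³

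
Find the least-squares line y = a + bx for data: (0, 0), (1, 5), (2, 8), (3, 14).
a = 0, b = 9/2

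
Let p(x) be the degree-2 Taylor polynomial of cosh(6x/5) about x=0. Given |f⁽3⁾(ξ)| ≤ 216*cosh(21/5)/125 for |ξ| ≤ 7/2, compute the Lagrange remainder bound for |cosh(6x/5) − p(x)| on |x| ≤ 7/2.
3087*cosh(21/5)/250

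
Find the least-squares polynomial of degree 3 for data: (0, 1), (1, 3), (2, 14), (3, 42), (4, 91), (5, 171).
61/63 + (-109/378)x + (76/63)x² + (61/54)x³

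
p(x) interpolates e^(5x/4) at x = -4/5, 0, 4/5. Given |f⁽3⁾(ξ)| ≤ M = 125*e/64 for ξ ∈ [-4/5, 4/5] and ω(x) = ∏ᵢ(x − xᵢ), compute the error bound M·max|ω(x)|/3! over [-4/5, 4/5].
sqrt(3)*e/27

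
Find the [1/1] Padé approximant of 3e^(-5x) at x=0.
(3 - 15*x/2)/(5*x/2 + 1)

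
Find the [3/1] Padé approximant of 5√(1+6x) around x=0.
(-135*x**3/8 + 135*x**2/4 + 135*x/4 + 5)/(15*x/4 + 1)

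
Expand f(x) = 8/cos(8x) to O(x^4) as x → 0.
8 + 256*x**2 + O(x**4)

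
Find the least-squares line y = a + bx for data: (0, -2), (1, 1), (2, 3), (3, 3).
a = -13/10, b = 17/10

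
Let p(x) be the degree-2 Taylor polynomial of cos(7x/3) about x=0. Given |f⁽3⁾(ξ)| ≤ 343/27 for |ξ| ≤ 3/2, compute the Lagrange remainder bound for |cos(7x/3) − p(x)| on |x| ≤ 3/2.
343/48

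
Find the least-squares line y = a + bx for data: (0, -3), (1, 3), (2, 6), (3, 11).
a = -5/2, b = 9/2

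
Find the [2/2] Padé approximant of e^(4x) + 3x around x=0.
(37*x**2/3 + 8*x + 1)/(-8*x**2/3 + x + 1)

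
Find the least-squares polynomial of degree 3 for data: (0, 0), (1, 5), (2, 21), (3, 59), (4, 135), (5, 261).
-1/14 + (137/28)x + (-25/14)x² + (9/4)x³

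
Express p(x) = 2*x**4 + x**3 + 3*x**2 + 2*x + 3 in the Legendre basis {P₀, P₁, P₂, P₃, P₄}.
(22/5)P₀ + (13/5)P₁ + (22/7)P₂ + (2/5)P₃ + (16/35)P₄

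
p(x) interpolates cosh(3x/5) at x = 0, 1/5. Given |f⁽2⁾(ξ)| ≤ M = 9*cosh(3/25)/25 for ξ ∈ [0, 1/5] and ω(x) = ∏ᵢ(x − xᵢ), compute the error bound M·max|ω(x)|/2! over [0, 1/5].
9*cosh(3/25)/5000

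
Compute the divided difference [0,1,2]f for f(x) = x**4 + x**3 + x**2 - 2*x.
11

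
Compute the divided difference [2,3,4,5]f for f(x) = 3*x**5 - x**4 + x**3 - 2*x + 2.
362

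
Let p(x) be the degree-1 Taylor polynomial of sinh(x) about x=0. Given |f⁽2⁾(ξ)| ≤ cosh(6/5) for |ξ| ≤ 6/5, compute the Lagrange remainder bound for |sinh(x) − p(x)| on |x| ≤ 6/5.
18*cosh(6/5)/25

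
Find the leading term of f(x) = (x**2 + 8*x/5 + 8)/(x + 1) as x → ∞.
x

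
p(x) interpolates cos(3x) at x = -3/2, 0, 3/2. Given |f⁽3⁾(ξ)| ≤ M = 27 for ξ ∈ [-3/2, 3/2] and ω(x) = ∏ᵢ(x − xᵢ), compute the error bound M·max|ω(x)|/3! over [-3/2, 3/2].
27*sqrt(3)/8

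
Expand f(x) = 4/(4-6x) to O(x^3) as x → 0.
1 + 3*x/2 + 9*x**2/4 + O(x**3)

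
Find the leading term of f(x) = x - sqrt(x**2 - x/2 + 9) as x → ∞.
1/4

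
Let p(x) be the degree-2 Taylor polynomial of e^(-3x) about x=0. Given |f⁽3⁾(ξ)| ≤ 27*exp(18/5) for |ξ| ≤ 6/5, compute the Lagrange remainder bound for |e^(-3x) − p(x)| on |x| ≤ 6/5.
972*exp(18/5)/125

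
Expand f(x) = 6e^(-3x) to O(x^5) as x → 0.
6 - 18*x + 27*x**2 - 27*x**3 + 81*x**4/4 + O(x**5)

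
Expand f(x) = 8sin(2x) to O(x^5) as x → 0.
16*x - 32*x**3/3 + O(x**5)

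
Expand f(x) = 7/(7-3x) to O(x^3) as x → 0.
1 + 3*x/7 + 9*x**2/49 + O(x**3)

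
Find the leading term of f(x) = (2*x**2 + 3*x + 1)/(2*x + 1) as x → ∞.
x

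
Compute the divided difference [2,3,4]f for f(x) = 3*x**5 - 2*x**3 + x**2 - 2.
838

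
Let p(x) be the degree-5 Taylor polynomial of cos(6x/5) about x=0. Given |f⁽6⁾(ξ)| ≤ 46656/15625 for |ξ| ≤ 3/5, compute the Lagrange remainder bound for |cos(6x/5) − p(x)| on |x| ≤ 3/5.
236196/1220703125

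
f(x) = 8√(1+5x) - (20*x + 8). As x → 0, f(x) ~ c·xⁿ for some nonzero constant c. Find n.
2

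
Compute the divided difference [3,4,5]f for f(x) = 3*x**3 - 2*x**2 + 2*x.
34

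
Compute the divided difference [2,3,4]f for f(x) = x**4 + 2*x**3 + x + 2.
73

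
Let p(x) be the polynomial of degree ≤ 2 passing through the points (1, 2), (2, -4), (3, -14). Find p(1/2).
7/2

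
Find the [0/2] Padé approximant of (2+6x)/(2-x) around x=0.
1/(21*x**2/2 - 7*x/2 + 1)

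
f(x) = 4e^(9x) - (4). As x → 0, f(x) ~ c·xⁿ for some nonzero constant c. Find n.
1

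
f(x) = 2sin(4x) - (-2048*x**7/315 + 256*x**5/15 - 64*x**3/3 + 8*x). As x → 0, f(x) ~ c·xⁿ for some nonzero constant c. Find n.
9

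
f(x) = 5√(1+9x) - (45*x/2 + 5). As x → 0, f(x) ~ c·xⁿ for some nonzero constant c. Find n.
2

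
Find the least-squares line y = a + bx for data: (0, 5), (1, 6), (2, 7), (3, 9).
a = 24/5, b = 13/10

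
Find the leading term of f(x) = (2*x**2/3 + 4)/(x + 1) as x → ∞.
2*x/3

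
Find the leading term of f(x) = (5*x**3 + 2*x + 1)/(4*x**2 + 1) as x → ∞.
5*x/4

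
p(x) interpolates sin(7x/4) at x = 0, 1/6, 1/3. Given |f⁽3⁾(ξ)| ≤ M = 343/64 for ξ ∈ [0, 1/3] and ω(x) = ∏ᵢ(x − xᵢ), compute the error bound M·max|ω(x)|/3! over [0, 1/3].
343*sqrt(3)/373248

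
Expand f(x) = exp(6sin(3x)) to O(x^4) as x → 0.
1 + 18*x + 162*x**2 + 945*x**3 + O(x**4)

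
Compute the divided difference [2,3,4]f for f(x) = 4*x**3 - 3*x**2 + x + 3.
33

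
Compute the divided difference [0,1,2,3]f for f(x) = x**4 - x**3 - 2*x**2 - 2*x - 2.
5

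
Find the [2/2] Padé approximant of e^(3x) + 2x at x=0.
(39*x**2/4 + 13*x/2 + 1)/(-9*x**2/4 + 3*x/2 + 1)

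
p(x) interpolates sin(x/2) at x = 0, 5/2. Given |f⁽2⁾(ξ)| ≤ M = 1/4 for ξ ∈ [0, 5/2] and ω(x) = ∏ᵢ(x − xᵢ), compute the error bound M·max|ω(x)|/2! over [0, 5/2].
25/128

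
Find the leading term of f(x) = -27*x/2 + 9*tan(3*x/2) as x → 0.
81*x**3/8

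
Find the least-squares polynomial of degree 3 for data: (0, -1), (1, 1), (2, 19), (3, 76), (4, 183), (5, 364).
-59/63 + (-73/54)x + (-23/252)x² + (323/108)x³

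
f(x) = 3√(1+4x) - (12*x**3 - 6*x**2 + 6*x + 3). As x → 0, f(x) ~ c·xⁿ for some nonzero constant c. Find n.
4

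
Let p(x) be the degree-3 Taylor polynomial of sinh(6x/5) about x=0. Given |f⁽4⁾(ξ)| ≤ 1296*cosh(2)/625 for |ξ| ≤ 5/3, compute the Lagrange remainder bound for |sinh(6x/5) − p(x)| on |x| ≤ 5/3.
2*cosh(2)/3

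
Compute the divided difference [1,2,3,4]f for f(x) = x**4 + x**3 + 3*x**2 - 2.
11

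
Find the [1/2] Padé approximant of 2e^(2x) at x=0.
(4*x/3 + 2)/(2*x**2/3 - 4*x/3 + 1)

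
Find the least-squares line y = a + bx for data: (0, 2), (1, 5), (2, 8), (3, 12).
a = 9/5, b = 33/10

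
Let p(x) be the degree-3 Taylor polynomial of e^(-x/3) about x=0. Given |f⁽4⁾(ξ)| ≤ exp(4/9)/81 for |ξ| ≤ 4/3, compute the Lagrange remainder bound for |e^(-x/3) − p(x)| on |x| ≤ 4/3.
32*exp(4/9)/19683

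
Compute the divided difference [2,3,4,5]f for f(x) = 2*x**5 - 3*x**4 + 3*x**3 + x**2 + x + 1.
211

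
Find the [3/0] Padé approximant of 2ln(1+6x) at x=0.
12*x*(12*x**2 - 3*x + 1)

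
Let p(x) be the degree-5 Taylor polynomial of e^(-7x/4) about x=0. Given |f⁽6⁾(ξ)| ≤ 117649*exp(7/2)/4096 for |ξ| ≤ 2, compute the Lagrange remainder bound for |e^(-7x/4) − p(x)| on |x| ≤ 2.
117649*exp(7/2)/46080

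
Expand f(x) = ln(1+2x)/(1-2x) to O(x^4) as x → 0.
2*x + 2*x**2 + 20*x**3/3 + O(x**4)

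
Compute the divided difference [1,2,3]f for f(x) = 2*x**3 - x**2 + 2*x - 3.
11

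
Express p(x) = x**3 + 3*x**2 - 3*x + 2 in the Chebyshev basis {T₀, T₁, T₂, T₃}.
(7/2)T₀ + (-9/4)T₁ + (3/2)T₂ + (1/4)T₃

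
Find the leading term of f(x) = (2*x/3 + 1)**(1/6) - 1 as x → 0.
x/9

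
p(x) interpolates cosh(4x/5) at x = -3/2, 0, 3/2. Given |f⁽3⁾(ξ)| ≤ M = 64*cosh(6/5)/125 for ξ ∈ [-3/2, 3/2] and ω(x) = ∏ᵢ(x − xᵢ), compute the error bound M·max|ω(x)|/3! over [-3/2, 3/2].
8*sqrt(3)*cosh(6/5)/125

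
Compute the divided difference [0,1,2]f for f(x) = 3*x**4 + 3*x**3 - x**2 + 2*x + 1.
29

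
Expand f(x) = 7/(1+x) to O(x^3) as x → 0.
7 - 7*x + 7*x**2 + O(x**3)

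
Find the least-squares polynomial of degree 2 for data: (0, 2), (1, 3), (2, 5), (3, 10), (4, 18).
78/35 + (-67/70)x + (17/14)x²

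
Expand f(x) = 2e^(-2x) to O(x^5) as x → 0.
2 - 4*x + 4*x**2 - 8*x**3/3 + 4*x**4/3 + O(x**5)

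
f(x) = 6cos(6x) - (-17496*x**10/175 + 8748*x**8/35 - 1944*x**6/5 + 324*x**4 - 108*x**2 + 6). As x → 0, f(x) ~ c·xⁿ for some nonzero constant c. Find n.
12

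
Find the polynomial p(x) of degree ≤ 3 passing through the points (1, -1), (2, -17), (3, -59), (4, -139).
-2*x**3 - x**2 + x + 1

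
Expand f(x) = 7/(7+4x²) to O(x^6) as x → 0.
1 - 4*x**2/7 + 16*x**4/49 + O(x**6)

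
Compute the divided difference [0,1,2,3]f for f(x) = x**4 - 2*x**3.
4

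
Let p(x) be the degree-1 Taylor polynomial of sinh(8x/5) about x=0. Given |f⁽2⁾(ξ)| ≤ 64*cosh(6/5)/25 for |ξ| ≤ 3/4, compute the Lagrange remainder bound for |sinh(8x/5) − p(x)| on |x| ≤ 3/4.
18*cosh(6/5)/25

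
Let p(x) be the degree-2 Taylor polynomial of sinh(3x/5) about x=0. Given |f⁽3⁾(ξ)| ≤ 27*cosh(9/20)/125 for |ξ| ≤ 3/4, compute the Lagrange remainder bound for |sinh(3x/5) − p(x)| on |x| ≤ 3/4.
243*cosh(9/20)/16000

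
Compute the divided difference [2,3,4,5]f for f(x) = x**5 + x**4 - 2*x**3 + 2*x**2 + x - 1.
137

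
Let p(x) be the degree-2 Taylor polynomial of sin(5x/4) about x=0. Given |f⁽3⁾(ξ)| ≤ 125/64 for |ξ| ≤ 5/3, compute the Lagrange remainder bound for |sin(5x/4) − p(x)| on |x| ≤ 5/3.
15625/10368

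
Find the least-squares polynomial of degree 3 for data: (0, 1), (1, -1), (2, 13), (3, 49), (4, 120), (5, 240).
29/42 + (-857/252)x + (67/84)x² + (17/9)x³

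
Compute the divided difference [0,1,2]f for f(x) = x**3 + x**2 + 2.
4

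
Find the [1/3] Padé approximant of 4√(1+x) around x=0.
(7*x/2 + 4)/(x**3/64 - x**2/16 + 3*x/8 + 1)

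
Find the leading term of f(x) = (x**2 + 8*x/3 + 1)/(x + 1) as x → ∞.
x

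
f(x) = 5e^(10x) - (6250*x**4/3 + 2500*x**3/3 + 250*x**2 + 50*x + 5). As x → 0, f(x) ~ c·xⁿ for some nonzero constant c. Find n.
5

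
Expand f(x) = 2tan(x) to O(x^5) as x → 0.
2*x + 2*x**3/3 + O(x**5)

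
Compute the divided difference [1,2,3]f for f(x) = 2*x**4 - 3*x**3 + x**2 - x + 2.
33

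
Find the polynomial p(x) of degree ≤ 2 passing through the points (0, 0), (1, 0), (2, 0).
0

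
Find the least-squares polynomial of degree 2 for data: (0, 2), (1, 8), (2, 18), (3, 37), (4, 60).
15/7 + (31/14)x + (43/14)x²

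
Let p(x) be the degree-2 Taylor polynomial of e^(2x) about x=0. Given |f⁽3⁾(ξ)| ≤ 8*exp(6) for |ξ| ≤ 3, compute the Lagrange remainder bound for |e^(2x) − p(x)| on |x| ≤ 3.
36*exp(6)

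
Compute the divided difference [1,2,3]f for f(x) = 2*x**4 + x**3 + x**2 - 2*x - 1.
57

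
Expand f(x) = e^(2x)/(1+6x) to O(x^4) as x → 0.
1 - 4*x + 26*x**2 - 464*x**3/3 + O(x**4)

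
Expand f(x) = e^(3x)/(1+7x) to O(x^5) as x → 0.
1 - 4*x + 65*x**2/2 - 223*x**3 + 12515*x**4/8 + O(x**5)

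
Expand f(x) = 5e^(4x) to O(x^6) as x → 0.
5 + 20*x + 40*x**2 + 160*x**3/3 + 160*x**4/3 + 128*x**5/3 + O(x**6)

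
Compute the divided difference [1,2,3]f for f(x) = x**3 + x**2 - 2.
7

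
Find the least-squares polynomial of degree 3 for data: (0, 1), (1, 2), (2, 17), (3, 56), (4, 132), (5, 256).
17/18 + (-1133/756)x + (52/63)x² + (209/108)x³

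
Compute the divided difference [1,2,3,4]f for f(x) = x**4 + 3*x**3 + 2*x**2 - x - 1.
13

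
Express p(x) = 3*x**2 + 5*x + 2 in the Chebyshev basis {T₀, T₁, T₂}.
(7/2)T₀ + (5)T₁ + (3/2)T₂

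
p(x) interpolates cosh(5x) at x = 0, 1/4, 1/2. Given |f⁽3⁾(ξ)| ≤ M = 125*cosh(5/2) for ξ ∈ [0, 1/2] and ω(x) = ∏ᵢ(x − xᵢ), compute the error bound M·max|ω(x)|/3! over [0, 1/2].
125*sqrt(3)*cosh(5/2)/1728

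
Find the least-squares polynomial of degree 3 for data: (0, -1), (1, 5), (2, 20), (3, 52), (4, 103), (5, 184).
-22/21 + (439/126)x + (131/84)x² + (37/36)x³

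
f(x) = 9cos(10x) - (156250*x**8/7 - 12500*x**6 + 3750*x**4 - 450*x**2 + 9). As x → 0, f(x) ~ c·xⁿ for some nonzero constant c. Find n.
10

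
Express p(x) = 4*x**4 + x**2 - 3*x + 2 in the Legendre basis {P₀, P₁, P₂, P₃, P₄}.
(47/15)P₀ + (-3)P₁ + (62/21)P₂ + (32/35)P₄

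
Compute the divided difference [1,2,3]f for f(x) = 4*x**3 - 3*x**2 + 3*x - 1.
21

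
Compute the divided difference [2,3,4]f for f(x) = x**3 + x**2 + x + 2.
10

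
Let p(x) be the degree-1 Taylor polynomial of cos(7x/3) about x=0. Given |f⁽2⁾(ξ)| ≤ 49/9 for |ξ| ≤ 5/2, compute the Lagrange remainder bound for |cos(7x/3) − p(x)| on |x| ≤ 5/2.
1225/72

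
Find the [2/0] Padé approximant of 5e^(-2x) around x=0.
10*x**2 - 10*x + 5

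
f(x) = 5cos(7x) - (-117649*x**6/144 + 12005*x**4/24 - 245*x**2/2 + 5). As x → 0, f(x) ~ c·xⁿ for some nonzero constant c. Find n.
8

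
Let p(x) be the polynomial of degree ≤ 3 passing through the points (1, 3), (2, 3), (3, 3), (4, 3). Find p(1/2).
3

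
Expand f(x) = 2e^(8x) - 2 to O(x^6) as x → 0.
16*x + 64*x**2 + 512*x**3/3 + 1024*x**4/3 + 8192*x**5/15 + O(x**6)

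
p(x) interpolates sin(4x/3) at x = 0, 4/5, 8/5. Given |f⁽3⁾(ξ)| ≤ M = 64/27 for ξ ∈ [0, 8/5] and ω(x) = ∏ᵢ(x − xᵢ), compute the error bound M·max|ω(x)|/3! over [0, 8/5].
4096*sqrt(3)/91125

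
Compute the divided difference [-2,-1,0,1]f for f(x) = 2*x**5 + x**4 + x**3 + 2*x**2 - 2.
9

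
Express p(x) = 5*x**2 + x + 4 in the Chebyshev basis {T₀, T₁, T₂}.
(13/2)T₀ + T₁ + (5/2)T₂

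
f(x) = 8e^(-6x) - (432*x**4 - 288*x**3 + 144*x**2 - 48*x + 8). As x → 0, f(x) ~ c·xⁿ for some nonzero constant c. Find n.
5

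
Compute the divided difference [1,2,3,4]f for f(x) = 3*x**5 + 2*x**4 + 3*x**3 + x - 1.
218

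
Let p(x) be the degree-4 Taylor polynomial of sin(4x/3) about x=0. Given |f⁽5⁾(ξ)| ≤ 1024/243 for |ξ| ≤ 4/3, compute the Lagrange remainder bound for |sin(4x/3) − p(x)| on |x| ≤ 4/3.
131072/885735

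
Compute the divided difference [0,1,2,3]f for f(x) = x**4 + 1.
6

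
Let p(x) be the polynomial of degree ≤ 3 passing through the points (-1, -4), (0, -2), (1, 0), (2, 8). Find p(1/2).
-11/8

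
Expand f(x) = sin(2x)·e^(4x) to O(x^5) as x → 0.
2*x + 8*x**2 + 44*x**3/3 + 16*x**4 + O(x**5)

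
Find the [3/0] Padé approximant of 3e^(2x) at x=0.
4*x**3 + 6*x**2 + 6*x + 3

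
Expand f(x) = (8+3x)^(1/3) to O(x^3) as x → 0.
2 + x/4 - x**2/32 + O(x**3)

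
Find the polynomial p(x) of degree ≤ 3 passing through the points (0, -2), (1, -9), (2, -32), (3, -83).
-2*x**3 - 2*x**2 - 3*x - 2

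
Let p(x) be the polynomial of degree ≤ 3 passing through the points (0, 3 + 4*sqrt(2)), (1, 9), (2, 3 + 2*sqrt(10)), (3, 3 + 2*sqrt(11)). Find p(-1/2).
-81/8 - 5*sqrt(11)/8 + 21*sqrt(10)/8 + 35*sqrt(2)/4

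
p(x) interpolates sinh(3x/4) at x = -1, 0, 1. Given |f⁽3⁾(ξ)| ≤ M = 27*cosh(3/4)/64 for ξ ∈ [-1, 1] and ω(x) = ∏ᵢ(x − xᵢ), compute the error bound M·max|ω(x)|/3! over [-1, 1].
sqrt(3)*cosh(3/4)/64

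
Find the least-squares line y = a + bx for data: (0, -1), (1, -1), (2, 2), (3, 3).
a = -3/2, b = 3/2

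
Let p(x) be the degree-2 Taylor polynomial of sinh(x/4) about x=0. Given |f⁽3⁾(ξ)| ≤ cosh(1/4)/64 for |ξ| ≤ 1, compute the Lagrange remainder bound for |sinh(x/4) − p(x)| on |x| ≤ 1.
cosh(1/4)/384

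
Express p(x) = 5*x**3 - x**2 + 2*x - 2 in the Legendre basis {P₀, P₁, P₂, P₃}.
(-7/3)P₀ + (5)P₁ + (-2/3)P₂ + (2)P₃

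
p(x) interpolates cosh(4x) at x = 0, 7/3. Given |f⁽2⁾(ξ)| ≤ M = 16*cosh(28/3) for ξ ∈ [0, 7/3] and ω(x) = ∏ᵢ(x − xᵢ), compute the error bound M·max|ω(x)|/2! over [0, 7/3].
98*cosh(28/3)/9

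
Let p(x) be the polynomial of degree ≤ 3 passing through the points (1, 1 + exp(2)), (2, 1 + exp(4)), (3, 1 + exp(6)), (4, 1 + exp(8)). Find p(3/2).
-5*exp(6)/16 + 1 + 5*exp(2)/16 + 15*exp(4)/16 + exp(8)/16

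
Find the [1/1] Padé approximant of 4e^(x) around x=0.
(2*x + 4)/(1 - x/2)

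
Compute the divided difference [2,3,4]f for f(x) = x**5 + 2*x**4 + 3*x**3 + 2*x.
422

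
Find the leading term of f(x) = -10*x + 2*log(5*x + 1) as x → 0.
-25*x**2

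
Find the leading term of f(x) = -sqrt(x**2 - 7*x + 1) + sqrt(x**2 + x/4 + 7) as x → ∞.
29/8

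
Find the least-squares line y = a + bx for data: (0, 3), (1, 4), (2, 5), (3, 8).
a = 13/5, b = 8/5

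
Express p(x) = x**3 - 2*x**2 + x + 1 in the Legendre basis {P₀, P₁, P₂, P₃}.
(1/3)P₀ + (8/5)P₁ + (-4/3)P₂ + (2/5)P₃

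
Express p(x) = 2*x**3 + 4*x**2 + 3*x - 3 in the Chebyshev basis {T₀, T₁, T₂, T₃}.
-T₀ + (9/2)T₁ + (2)T₂ + (1/2)T₃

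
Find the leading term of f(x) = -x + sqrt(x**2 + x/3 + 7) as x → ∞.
1/6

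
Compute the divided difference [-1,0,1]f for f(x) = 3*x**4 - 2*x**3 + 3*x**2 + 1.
6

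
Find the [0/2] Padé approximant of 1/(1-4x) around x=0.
1/(1 - 4*x)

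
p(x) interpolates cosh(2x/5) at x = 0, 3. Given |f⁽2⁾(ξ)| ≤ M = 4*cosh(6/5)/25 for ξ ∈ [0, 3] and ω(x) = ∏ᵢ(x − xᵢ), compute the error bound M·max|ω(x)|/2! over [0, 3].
9*cosh(6/5)/50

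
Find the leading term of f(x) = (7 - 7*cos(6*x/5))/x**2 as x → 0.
126/25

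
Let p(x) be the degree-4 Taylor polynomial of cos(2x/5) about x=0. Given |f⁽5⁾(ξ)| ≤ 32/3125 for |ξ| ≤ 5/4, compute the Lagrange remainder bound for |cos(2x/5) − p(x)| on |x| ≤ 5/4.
1/3840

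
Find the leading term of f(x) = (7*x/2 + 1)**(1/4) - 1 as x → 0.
7*x/8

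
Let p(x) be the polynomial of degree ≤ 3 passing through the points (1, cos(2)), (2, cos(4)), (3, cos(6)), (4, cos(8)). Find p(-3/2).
231*cos(2)/16 - 105*cos(8)/16 - 495*cos(4)/16 + 385*cos(6)/16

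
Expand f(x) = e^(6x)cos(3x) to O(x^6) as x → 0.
1 + 6*x + 27*x**2/2 + 9*x**3 - 189*x**4/8 - 1539*x**5/20 + O(x**6)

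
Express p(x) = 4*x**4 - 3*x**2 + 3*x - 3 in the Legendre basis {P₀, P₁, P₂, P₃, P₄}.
(-16/5)P₀ + (3)P₁ + (2/7)P₂ + (32/35)P₄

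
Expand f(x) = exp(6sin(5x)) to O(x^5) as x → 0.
1 + 30*x + 450*x**2 + 4375*x**3 + 30000*x**4 + O(x**5)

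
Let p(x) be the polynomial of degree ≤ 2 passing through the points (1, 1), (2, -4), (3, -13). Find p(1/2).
2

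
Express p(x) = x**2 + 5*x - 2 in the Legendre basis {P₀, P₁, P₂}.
(-5/3)P₀ + (5)P₁ + (2/3)P₂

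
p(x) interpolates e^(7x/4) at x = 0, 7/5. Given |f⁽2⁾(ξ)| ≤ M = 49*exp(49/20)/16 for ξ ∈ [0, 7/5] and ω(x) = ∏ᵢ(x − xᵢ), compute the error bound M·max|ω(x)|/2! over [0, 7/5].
2401*exp(49/20)/3200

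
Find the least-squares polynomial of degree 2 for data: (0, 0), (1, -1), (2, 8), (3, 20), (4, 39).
-16/35 + (-167/70)x + (43/14)x²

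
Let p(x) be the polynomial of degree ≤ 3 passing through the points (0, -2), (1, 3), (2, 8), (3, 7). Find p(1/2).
1/8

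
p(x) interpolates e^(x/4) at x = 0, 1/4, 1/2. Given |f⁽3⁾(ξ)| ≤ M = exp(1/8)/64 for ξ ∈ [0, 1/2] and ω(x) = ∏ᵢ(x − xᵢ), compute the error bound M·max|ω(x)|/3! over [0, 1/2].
sqrt(3)*exp(1/8)/110592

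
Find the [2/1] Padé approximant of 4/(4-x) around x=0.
1/(1 - x/4)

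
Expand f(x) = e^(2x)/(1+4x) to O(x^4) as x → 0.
1 - 2*x + 10*x**2 - 116*x**3/3 + O(x**4)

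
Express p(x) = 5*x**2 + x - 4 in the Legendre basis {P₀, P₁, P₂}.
(-7/3)P₀ + P₁ + (10/3)P₂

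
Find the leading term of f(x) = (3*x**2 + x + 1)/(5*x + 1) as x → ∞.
3*x/5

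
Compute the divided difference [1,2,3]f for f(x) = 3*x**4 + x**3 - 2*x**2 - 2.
79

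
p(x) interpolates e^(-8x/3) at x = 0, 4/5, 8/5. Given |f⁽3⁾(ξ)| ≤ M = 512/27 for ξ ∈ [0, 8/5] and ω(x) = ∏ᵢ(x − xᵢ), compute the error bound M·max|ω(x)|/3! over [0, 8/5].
32768*sqrt(3)/91125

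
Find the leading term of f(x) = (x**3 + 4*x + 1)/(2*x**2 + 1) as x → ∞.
x/2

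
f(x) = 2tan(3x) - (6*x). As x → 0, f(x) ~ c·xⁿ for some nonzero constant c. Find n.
3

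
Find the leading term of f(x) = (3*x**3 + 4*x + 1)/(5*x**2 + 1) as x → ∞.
3*x/5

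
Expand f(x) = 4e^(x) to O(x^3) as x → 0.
4 + 4*x + 2*x**2 + O(x**3)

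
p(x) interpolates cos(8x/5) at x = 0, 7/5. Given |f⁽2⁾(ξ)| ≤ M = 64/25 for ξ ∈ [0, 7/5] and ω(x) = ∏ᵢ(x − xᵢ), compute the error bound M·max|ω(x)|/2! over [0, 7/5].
392/625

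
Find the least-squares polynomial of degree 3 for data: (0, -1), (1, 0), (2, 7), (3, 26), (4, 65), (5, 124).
-52/63 + (-77/54)x + (59/63)x² + (47/54)x³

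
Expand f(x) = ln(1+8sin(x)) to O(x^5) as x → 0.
8*x - 32*x**2 + 508*x**3/3 - 3040*x**4/3 + O(x**5)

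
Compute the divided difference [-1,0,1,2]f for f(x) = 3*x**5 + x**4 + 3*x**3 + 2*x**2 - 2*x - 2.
20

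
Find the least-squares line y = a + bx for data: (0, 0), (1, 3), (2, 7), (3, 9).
a = 1/10, b = 31/10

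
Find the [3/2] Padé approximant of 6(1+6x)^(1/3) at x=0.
(112*x**3/5 + 504*x**2/5 + 252*x/5 + 6)/(8*x**2 + 32*x/5 + 1)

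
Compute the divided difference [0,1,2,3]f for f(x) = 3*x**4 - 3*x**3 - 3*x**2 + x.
15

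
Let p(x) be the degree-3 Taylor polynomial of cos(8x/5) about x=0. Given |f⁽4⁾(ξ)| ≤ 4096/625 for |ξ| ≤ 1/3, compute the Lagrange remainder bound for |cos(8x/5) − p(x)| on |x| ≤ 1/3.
512/151875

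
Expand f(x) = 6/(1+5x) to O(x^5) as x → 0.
6 - 30*x + 150*x**2 - 750*x**3 + 3750*x**4 + O(x**5)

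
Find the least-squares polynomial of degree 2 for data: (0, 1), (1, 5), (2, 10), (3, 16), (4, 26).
44/35 + (167/70)x + (13/14)x²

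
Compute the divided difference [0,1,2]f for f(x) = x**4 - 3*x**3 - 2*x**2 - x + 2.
-4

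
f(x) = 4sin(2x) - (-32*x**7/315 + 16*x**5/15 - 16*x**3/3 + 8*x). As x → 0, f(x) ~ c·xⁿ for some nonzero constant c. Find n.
9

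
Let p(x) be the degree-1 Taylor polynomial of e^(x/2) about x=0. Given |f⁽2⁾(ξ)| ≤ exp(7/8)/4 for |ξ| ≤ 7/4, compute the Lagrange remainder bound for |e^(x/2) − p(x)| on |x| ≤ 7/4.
49*exp(7/8)/128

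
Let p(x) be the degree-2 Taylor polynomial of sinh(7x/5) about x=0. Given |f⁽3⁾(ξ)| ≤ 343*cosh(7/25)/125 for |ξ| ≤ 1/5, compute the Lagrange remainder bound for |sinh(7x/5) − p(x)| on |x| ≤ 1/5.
343*cosh(7/25)/93750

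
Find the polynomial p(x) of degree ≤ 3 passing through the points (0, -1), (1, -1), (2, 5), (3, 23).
x**3 - x - 1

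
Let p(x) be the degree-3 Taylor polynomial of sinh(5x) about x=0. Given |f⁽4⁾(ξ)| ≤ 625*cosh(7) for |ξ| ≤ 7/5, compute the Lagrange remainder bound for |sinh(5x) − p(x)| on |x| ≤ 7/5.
2401*cosh(7)/24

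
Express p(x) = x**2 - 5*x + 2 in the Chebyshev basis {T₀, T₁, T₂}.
(5/2)T₀ + (-5)T₁ + (1/2)T₂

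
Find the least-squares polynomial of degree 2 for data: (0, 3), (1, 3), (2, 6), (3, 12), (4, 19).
99/35 + (-53/70)x + (17/14)x²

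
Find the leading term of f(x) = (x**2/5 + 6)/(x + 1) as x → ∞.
x/5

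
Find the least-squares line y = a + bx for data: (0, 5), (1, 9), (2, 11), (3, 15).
a = 26/5, b = 16/5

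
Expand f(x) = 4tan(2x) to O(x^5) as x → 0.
8*x + 32*x**3/3 + O(x**5)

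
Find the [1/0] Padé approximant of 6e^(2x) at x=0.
12*x + 6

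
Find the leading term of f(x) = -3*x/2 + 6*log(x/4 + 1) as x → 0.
-3*x**2/16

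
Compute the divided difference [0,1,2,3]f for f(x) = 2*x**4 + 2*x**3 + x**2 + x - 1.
14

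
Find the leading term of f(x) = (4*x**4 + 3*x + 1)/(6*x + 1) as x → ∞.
2*x**3/3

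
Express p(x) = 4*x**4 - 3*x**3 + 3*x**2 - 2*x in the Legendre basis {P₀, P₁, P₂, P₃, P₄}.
(9/5)P₀ + (-19/5)P₁ + (30/7)P₂ + (-6/5)P₃ + (32/35)P₄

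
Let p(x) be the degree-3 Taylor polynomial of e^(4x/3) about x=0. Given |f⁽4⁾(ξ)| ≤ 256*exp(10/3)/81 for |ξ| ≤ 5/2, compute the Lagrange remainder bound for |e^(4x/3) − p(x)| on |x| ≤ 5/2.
1250*exp(10/3)/243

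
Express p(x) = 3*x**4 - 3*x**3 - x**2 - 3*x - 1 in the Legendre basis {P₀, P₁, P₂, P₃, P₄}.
(-11/15)P₀ + (-24/5)P₁ + (22/21)P₂ + (-6/5)P₃ + (24/35)P₄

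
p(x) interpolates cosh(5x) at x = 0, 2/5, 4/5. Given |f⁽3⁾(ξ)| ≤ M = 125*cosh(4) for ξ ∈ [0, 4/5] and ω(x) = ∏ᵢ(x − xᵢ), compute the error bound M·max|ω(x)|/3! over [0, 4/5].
8*sqrt(3)*cosh(4)/27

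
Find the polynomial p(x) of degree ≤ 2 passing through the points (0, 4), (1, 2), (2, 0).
4 - 2*x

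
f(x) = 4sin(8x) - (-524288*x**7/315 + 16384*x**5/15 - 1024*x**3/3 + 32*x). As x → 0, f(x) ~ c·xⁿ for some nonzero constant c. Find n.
9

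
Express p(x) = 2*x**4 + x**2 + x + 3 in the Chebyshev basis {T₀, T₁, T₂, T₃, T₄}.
(17/4)T₀ + T₁ + (3/2)T₂ + (1/4)T₄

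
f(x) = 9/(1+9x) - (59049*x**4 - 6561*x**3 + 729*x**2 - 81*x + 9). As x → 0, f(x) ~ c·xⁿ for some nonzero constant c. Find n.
5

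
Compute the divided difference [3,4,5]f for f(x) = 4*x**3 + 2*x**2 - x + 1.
50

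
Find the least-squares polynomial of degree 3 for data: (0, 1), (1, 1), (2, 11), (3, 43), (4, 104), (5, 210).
115/126 + (-811/756)x + (-127/252)x² + (49/27)x³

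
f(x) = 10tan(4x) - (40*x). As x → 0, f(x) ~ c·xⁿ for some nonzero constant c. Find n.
3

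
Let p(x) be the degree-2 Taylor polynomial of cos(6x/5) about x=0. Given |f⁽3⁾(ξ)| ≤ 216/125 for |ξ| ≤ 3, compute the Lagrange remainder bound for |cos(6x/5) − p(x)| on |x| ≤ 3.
972/125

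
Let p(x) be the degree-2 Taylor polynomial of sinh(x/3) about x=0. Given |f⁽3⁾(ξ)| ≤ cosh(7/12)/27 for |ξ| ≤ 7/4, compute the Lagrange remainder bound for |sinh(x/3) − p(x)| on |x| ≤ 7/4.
343*cosh(7/12)/10368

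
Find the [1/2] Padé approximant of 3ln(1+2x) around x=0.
6*x/(-x**2/3 + x + 1)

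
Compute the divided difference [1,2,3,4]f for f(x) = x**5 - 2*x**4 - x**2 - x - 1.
45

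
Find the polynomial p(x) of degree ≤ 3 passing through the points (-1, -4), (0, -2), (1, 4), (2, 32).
3*x**3 + 2*x**2 + x - 2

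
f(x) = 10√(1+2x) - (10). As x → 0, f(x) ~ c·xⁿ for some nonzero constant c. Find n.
1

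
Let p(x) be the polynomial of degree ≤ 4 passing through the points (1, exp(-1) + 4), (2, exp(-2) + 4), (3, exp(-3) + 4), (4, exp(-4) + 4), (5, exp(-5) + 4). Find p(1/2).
(-420*exp(3) - 180*e + 35 + 378*exp(2) + 315*exp(4) + 512*exp(5))*exp(-5)/128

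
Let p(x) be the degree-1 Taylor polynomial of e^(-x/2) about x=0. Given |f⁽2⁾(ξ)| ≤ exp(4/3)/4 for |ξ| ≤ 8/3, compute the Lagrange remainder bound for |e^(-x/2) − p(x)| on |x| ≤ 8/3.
8*exp(4/3)/9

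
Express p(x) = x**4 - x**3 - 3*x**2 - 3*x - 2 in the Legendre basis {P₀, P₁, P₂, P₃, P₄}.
(-14/5)P₀ + (-18/5)P₁ + (-10/7)P₂ + (-2/5)P₃ + (8/35)P₄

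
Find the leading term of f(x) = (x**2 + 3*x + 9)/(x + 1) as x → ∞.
x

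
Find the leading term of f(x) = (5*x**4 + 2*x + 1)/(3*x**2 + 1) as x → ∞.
5*x**2/3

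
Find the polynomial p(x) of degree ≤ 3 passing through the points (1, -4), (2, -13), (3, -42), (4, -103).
-2*x**3 + 2*x**2 - x - 3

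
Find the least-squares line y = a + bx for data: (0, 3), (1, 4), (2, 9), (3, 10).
a = 13/5, b = 13/5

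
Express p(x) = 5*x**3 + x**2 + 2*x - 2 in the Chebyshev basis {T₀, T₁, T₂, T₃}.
(-3/2)T₀ + (23/4)T₁ + (1/2)T₂ + (5/4)T₃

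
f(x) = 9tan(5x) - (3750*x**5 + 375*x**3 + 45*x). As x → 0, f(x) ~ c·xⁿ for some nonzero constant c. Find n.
7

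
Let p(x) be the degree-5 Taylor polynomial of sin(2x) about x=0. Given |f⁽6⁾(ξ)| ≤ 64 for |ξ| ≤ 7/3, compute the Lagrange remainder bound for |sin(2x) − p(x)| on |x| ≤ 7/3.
470596/32805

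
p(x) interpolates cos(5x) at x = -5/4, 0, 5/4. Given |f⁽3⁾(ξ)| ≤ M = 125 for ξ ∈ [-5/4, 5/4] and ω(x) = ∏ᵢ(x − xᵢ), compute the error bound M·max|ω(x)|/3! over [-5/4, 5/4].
15625*sqrt(3)/1728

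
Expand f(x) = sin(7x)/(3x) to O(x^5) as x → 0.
7/3 - 343*x**2/18 + 16807*x**4/360 + O(x**5)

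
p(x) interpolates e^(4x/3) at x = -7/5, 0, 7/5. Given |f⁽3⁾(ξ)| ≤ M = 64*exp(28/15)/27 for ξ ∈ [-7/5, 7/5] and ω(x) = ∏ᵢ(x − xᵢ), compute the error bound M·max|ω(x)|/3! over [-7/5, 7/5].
21952*sqrt(3)*exp(28/15)/91125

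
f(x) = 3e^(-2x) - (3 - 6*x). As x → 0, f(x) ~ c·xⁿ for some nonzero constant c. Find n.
2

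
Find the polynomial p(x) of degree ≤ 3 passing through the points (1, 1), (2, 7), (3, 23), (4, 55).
x**3 - x**2 + 2*x - 1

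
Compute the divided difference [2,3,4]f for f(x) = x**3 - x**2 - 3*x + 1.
8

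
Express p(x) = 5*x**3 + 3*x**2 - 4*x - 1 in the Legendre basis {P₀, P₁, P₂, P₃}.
-P₁ + (2)P₂ + (2)P₃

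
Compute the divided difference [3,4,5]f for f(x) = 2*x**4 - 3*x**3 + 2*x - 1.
158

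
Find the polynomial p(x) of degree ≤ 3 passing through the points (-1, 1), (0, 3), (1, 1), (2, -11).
-x**3 - 2*x**2 + x + 3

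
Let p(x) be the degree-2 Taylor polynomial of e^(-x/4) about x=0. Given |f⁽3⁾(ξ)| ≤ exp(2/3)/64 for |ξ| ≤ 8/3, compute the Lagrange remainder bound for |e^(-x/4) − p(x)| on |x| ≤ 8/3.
4*exp(2/3)/81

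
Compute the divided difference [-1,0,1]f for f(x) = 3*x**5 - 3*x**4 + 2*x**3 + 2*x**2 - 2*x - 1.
-1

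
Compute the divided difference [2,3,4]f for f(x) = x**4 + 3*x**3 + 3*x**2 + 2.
85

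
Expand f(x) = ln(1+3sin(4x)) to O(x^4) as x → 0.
12*x - 72*x**2 + 544*x**3 + O(x**4)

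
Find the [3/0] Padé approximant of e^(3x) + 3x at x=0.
9*x**3/2 + 9*x**2/2 + 6*x + 1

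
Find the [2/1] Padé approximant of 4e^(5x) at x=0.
(50*x**2/3 + 40*x/3 + 4)/(1 - 5*x/3)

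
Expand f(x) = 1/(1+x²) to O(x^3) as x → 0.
1 - x**2 + O(x**3)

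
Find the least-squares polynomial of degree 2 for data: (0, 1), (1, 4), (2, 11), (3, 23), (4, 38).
33/35 + (71/70)x + (29/14)x²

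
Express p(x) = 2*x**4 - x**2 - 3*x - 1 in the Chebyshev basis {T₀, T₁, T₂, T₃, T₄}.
(-3/4)T₀ + (-3)T₁ + (1/2)T₂ + (1/4)T₄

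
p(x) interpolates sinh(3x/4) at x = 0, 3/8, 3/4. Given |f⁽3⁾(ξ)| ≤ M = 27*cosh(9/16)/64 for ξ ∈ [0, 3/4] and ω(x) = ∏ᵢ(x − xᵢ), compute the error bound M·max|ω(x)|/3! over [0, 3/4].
27*sqrt(3)*cosh(9/16)/32768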